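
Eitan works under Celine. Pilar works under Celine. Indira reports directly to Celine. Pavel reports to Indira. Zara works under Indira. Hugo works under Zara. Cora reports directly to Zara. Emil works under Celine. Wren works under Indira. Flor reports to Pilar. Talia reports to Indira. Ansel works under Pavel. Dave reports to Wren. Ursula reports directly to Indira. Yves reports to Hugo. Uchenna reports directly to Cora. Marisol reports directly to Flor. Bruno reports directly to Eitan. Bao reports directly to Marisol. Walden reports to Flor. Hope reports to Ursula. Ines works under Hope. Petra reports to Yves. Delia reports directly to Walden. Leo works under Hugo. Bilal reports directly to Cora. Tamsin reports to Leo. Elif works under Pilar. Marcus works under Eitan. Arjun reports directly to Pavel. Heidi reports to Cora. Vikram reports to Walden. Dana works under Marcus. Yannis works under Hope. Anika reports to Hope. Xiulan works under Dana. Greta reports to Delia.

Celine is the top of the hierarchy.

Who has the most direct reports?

Direct-report counts: Celine has 4; Indira has 5; Ursula has 1; Hope has 3; Wren has 1; Zara has 2; Cora has 3; Hugo has 2; Leo has 1; Yves has 1; Pavel has 2; Pilar has 2; Flor has 2; Walden has 2; Delia has 1; Marisol has 1; Eitan has 2; Marcus has 1; Dana has 1. The largest is 5, held by Indira.

Indira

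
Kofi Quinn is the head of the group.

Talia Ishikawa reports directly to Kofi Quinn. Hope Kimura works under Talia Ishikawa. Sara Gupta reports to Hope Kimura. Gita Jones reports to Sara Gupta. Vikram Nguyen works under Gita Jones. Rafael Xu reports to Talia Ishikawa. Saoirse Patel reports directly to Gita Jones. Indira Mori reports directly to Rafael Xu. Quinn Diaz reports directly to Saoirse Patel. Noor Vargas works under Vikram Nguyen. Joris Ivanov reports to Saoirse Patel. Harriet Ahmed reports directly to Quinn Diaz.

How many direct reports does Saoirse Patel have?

Saoirse Patel directly manages Quinn Diaz, Joris Ivanov. That is 2 direct reports.

2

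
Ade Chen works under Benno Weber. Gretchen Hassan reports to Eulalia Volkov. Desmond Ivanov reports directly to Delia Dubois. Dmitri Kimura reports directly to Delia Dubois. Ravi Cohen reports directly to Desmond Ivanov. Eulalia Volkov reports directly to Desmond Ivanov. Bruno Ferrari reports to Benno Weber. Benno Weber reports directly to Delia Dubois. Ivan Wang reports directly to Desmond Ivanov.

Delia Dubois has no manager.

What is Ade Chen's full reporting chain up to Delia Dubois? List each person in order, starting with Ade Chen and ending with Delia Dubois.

Ade Chen -> Benno Weber -> Delia Dubois

Ade Chen reports to Benno Weber. Benno Weber reports to Delia Dubois. Delia Dubois is at the top.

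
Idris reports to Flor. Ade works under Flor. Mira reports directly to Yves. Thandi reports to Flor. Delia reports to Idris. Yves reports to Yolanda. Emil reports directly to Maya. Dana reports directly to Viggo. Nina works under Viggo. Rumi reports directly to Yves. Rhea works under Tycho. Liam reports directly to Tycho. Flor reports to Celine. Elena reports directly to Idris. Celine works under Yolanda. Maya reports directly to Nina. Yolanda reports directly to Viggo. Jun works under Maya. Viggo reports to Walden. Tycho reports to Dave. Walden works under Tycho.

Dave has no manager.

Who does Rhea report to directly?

Rhea reports directly to Tycho.

Tycho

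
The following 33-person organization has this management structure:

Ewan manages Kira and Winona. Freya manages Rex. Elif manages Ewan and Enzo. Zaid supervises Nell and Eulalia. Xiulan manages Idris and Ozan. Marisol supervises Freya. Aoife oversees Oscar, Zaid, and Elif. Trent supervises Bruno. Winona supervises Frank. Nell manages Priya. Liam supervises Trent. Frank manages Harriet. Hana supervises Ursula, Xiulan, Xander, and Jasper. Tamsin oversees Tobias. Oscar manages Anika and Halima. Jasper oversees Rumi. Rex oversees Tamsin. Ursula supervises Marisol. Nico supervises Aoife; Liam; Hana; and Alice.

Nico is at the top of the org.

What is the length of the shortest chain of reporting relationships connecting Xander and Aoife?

Xander is 2 levels below Nico, and Aoife is 1 level below Nico (their lowest common manager). The shortest path runs up from Xander to Nico and back down to Aoife: 2 + 1 = 3 links.

3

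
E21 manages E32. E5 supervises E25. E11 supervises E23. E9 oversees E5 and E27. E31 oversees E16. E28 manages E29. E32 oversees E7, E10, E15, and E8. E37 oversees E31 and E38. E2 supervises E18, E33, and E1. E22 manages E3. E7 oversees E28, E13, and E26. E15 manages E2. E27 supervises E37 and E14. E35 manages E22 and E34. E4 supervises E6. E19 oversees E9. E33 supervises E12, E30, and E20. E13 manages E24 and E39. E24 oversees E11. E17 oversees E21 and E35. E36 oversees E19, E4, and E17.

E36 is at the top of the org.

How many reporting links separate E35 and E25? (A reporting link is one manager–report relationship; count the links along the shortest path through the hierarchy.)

6

E35 is 2 levels below E36, and E25 is 4 levels below E36 (their lowest common manager). The shortest path runs up from E35 to E36 and back down to E25: 2 + 4 = 6 links.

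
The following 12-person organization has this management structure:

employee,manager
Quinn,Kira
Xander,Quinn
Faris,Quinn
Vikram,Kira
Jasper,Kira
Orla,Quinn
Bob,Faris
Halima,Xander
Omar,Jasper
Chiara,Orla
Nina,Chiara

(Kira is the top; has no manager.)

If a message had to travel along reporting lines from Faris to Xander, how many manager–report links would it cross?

Faris is 1 level below Quinn, and Xander is 1 level below Quinn (their lowest common manager). The shortest path runs up from Faris to Quinn and back down to Xander: 1 + 1 = 2 links.

2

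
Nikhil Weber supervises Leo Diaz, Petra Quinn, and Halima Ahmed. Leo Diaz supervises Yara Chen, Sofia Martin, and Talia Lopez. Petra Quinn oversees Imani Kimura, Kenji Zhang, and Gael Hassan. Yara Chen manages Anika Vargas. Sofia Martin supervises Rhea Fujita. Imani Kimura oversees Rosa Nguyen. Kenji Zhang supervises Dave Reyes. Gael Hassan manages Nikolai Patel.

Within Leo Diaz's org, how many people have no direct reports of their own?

3

The people in Leo Diaz's organization with no one reporting to them are Talia Lopez, Rhea Fujita, Anika Vargas. That is 3.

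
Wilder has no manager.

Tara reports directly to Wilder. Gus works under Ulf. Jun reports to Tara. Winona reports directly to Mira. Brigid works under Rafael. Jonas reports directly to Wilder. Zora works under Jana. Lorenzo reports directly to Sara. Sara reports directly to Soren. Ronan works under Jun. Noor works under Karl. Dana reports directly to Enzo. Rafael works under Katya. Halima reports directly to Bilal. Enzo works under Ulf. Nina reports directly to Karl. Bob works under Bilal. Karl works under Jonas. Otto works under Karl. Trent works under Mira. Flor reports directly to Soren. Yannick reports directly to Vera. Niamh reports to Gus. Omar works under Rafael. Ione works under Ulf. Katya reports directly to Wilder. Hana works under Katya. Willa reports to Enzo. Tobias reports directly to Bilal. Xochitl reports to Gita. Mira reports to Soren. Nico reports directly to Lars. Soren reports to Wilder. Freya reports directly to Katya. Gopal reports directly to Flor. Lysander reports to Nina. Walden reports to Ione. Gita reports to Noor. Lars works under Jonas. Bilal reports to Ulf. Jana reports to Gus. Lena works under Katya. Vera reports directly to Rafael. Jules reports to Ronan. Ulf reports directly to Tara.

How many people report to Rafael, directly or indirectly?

Rafael directly manages Omar, Vera, Brigid. Omar has no reports. Under Vera: Yannick (1). Brigid has no reports. So Rafael's organization is 3 direct reports plus everyone under them: 1 + 2 + 1 = 4.

4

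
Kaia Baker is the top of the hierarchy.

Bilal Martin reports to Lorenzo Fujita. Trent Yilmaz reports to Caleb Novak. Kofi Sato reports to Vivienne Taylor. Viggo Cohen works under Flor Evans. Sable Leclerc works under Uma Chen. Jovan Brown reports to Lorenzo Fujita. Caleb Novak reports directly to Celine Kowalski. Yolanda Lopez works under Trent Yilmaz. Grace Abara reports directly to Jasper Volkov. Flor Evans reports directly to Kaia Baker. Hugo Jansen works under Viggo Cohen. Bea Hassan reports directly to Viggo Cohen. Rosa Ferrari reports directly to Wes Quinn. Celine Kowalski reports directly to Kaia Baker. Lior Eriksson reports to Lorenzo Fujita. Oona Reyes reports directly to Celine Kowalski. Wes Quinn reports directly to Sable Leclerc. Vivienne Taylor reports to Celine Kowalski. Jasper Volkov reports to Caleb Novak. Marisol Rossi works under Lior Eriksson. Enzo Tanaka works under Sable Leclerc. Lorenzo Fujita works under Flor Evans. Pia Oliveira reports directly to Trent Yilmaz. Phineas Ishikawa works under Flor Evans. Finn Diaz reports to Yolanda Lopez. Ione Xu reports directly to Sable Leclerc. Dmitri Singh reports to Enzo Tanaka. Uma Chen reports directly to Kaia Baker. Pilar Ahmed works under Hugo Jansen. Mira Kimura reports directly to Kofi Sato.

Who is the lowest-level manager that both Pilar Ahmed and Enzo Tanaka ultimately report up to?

Kaia Baker

Pilar Ahmed's chain of managers is Hugo Jansen, Viggo Cohen, Flor Evans, Kaia Baker. Enzo Tanaka's chain of managers is Sable Leclerc, Uma Chen, Kaia Baker. The first manager that appears in both chains is Kaia Baker.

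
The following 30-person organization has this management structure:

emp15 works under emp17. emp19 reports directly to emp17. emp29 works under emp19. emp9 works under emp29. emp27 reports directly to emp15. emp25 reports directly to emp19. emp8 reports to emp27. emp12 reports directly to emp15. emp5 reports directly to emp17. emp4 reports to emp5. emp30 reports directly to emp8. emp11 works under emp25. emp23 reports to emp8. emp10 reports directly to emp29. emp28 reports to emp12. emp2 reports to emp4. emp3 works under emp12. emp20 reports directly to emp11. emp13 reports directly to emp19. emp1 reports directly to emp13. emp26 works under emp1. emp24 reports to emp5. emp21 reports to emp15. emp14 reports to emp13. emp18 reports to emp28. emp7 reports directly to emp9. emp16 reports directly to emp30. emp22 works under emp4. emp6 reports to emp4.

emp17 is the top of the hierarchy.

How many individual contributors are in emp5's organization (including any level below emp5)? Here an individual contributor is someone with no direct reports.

4

The people in emp5's organization with no one reporting to them are emp24, emp6, emp22, emp2. That is 4.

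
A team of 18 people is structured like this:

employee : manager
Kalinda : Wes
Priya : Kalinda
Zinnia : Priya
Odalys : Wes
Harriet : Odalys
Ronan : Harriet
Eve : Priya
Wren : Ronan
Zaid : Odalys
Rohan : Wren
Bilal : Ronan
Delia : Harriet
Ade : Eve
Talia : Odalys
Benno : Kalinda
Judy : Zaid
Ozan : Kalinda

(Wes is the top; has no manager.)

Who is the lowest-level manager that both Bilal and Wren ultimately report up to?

Bilal's chain of managers is Ronan, Harriet, Odalys, Wes. Wren's chain of managers is Ronan, Harriet, Odalys, Wes. The first manager that appears in both chains is Ronan.

Ronan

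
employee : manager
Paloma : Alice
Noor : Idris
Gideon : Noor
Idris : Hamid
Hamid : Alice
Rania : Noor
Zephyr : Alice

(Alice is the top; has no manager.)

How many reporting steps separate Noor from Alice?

Chain from Noor up to Alice: Noor → Idris → Hamid → Alice. That is 3 steps up, so Noor is 3 levels below Alice.

3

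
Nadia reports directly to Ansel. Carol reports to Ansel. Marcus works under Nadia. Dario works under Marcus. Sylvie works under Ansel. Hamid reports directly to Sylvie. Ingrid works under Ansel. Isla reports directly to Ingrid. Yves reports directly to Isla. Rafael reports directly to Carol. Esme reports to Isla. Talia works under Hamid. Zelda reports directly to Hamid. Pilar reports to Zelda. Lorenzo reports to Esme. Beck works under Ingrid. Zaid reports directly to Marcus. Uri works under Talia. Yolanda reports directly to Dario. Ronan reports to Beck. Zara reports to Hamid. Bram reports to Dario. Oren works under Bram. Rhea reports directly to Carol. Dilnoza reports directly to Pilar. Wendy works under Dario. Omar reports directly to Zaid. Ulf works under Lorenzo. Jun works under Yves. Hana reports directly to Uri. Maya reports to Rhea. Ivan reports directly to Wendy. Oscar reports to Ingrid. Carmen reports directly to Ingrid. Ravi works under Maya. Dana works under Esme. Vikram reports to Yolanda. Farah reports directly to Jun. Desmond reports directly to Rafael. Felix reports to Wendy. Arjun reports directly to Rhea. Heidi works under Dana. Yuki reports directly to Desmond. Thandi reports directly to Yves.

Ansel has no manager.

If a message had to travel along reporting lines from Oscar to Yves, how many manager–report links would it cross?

3

Oscar is 1 level below Ingrid, and Yves is 2 levels below Ingrid (their lowest common manager). The shortest path runs up from Oscar to Ingrid and back down to Yves: 1 + 2 = 3 links.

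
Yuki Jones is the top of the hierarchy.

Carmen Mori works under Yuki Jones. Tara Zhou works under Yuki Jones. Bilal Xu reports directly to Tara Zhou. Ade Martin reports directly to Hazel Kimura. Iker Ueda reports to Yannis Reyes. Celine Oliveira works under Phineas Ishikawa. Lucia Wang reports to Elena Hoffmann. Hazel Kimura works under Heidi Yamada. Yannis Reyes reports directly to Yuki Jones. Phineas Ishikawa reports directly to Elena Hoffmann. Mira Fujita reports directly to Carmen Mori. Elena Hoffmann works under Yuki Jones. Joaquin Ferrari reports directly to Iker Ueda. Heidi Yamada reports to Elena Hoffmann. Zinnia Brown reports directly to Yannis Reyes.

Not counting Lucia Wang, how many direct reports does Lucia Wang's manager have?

Lucia Wang reports to Elena Hoffmann. Elena Hoffmann's other direct reports are Phineas Ishikawa, Heidi Yamada — 2 peers.

2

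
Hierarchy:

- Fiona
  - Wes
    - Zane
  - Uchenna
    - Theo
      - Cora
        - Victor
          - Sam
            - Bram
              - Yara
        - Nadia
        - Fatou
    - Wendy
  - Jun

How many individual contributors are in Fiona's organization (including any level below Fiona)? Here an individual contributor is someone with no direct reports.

The people in Fiona's organization with no one reporting to them are Jun, Wendy, Fatou, Nadia, Yara, Zane. That is 6.

6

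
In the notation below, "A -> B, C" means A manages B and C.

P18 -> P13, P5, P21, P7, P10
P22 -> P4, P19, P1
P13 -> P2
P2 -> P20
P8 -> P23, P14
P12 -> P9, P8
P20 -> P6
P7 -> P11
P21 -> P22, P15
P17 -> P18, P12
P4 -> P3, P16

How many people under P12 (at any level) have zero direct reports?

The people in P12's organization with no one reporting to them are P14, P23, P9. That is 3.

3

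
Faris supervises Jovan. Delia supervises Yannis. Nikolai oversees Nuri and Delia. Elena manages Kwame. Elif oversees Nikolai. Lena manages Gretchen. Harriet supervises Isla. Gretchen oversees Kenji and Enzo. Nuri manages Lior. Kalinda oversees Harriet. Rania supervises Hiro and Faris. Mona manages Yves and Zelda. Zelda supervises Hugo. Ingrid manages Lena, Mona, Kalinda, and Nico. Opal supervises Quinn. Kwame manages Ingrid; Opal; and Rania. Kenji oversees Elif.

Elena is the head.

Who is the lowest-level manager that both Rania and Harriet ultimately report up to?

Rania's chain of managers is Kwame, Elena. Harriet's chain of managers is Kalinda, Ingrid, Kwame, Elena. The first manager that appears in both chains is Kwame.

Kwame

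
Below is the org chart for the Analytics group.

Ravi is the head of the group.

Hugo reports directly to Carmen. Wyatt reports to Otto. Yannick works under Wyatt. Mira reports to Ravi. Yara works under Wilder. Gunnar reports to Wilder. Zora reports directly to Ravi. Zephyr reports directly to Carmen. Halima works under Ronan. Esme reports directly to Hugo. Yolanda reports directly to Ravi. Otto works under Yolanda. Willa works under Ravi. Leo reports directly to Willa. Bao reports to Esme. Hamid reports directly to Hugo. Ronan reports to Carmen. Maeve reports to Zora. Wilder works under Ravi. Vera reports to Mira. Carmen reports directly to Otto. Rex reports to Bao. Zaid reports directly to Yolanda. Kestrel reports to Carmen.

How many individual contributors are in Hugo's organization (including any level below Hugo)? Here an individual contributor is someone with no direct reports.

The people in Hugo's organization with no one reporting to them are Hamid, Rex. That is 2.

2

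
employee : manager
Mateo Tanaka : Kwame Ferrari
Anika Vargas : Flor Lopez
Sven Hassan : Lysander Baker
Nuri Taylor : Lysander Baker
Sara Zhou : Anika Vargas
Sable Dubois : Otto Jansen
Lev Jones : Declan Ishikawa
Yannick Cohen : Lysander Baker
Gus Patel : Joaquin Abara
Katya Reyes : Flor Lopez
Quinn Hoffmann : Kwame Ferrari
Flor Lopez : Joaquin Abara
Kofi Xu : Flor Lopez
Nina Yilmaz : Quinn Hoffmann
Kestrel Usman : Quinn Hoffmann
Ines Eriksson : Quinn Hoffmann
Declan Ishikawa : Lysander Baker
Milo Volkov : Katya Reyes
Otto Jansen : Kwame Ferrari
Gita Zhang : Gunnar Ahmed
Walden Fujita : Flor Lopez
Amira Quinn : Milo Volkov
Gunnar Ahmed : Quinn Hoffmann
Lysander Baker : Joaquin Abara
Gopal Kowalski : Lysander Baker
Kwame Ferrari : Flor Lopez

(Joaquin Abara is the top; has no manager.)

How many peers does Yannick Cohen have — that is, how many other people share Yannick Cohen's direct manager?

4

Yannick Cohen reports to Lysander Baker. Lysander Baker's other direct reports are Declan Ishikawa, Nuri Taylor, Sven Hassan, Gopal Kowalski — 4 peers.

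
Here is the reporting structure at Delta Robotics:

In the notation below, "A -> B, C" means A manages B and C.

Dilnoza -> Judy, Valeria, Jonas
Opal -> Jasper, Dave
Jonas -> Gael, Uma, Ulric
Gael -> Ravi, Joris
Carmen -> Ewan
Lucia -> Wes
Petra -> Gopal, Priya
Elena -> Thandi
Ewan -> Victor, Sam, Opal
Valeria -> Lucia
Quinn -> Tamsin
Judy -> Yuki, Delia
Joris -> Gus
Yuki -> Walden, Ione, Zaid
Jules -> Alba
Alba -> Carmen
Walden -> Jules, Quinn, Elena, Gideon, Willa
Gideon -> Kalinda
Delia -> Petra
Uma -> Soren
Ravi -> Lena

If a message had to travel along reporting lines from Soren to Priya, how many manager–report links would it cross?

Soren is 3 levels below Dilnoza, and Priya is 4 levels below Dilnoza (their lowest common manager). The shortest path runs up from Soren to Dilnoza and back down to Priya: 3 + 4 = 7 links.

7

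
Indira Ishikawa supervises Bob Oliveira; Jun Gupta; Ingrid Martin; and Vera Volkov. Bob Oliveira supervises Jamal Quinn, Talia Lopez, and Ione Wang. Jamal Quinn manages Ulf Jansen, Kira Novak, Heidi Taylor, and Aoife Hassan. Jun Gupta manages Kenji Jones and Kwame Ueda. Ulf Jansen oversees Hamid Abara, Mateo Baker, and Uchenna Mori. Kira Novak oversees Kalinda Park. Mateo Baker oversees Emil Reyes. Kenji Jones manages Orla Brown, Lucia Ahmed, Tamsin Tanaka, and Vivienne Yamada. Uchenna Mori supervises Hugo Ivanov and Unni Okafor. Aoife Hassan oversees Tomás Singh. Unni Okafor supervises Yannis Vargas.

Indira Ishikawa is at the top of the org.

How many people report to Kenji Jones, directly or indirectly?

4

Kenji Jones directly manages Orla Brown, Lucia Ahmed, Tamsin Tanaka, Vivienne Yamada. Orla Brown has no reports. Lucia Ahmed has no reports. Tamsin Tanaka has no reports. Vivienne Yamada has no reports. So Kenji Jones's organization is 4 direct reports plus everyone under them: 1 + 1 + 1 + 1 = 4.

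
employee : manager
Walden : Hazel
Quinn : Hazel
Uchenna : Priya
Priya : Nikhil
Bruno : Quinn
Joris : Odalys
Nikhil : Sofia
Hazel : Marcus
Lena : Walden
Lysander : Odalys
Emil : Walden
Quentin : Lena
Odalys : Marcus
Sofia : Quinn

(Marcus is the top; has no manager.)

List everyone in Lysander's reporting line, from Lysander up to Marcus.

Lysander -> Odalys -> Marcus

Lysander reports to Odalys. Odalys reports to Marcus. Marcus is at the top.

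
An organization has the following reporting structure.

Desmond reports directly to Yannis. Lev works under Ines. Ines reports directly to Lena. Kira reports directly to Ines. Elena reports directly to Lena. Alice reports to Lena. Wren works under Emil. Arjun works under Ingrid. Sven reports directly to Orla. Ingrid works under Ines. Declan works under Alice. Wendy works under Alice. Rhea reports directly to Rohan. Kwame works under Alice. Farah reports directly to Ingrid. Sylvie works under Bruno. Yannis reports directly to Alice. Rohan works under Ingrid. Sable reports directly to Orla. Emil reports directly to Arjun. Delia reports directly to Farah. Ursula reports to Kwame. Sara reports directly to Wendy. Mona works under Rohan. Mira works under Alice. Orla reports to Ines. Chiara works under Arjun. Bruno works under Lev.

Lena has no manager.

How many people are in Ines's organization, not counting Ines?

Ines directly manages Ingrid, Lev, Orla, Kira. Under Ingrid: Farah, Delia, Rohan, Mona, Rhea, Arjun, Chiara, Emil, Wren (9). Under Lev: Bruno, Sylvie (2). Under Orla: Sven, Sable (2). Kira has no reports. So Ines's organization is 4 direct reports plus everyone under them: 10 + 3 + 3 + 1 = 17.

17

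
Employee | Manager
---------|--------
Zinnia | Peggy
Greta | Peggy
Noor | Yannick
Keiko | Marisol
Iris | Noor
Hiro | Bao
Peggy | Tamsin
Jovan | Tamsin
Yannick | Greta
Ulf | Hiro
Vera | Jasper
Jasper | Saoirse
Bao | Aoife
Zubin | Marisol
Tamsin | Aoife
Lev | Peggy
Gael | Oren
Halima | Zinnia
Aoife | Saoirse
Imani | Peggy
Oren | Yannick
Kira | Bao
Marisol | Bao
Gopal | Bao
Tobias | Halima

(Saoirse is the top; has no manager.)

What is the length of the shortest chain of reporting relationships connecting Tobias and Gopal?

Tobias is 5 levels below Aoife, and Gopal is 2 levels below Aoife (their lowest common manager). The shortest path runs up from Tobias to Aoife and back down to Gopal: 5 + 2 = 7 links.

7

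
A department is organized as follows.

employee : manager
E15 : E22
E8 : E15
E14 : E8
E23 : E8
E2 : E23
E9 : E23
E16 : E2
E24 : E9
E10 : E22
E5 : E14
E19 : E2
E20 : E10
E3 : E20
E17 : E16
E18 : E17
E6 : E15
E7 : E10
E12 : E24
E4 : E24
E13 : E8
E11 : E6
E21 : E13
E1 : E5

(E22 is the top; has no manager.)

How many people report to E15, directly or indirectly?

E15 directly manages E8, E6. Under E8: E13, E21, E23, E9, E24, E4, E12, E2, E19, E16, E17, E18, E14, E5, E1 (15). Under E6: E11 (1). So E15's organization is 2 direct reports plus everyone under them: 16 + 2 = 18.

18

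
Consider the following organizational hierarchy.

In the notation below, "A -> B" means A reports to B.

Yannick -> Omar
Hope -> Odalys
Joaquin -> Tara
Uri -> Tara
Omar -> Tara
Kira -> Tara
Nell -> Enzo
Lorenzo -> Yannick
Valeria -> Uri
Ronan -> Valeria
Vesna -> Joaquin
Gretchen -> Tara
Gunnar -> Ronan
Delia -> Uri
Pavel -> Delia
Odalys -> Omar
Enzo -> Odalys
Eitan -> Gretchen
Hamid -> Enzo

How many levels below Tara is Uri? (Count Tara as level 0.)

1

Chain from Uri up to Tara: Uri → Tara. That is 1 step up, so Uri is 1 level below Tara.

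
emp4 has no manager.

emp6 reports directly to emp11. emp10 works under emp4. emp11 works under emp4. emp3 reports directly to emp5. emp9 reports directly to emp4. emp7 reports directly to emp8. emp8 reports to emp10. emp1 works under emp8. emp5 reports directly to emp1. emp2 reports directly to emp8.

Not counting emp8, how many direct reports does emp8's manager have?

0

emp8 reports to emp10, and emp10 has no other direct reports. emp8 has 0 peers.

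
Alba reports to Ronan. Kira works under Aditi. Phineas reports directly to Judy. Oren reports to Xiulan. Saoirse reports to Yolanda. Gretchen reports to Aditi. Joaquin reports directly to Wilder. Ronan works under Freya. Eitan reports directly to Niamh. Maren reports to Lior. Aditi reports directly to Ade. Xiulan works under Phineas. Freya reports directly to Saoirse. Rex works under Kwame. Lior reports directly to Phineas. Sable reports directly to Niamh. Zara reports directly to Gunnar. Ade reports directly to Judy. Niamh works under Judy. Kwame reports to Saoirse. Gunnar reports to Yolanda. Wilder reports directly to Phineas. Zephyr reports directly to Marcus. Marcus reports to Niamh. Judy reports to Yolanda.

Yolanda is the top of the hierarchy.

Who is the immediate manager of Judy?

Judy reports directly to Yolanda.

Yolanda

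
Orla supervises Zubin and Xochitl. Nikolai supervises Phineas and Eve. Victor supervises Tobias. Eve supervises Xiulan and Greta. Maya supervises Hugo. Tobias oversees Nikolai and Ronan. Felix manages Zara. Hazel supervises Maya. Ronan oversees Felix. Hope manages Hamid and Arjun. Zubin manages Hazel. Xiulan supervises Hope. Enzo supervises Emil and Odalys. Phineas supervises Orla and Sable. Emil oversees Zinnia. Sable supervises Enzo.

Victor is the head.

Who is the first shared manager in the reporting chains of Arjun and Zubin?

Arjun's chain of managers is Hope, Xiulan, Eve, Nikolai, Tobias, Victor. Zubin's chain of managers is Orla, Phineas, Nikolai, Tobias, Victor. The first manager that appears in both chains is Nikolai.

Nikolai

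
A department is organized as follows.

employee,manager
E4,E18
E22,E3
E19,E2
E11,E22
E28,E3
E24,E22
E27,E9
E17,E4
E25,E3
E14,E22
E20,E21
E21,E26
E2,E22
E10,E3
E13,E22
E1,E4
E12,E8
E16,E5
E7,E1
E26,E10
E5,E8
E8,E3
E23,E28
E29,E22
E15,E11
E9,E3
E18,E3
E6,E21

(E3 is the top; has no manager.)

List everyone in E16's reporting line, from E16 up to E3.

E16 -> E5 -> E8 -> E3

E16 reports to E5. E5 reports to E8. E8 reports to E3. E3 is at the top.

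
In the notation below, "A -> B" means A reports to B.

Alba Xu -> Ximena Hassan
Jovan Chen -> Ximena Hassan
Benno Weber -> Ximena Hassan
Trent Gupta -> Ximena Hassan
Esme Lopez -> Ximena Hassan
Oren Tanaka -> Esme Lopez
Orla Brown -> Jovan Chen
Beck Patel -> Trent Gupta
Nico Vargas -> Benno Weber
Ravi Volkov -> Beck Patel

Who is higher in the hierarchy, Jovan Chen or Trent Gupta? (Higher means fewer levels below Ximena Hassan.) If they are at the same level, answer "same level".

same level

Both Jovan Chen and Trent Gupta are 1 level below Ximena Hassan.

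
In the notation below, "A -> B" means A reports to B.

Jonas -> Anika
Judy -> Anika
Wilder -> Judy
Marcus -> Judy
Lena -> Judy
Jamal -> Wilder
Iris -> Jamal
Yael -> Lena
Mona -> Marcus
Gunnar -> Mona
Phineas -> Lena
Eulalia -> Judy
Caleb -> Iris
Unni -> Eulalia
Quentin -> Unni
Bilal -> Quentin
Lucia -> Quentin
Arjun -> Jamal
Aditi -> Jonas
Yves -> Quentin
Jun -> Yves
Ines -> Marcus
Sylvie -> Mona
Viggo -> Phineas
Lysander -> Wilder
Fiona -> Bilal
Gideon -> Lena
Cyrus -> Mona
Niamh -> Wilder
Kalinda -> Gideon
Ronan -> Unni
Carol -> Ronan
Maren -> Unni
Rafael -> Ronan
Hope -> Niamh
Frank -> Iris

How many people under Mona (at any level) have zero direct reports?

The people in Mona's organization with no one reporting to them are Cyrus, Sylvie, Gunnar. That is 3.

3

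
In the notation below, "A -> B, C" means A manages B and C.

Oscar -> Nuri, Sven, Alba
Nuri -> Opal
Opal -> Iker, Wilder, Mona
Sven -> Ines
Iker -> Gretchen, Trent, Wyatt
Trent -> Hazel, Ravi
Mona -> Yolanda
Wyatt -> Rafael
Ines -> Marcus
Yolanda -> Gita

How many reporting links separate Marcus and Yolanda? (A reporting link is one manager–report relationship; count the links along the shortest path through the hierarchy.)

Marcus is 3 levels below Oscar, and Yolanda is 4 levels below Oscar (their lowest common manager). The shortest path runs up from Marcus to Oscar and back down to Yolanda: 3 + 4 = 7 links.

7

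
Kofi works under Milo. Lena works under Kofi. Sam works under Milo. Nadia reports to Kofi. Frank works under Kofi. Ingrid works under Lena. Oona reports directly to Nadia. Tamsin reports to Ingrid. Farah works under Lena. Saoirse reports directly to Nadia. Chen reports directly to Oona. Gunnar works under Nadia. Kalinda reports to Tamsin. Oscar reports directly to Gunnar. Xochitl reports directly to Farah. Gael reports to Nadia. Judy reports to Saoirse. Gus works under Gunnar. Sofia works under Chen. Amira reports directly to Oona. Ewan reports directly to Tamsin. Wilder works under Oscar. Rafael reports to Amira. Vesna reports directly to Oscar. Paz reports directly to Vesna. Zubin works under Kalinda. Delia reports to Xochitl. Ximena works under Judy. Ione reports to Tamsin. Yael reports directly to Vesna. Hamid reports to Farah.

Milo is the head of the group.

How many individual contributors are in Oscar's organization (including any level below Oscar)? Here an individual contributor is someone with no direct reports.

3

The people in Oscar's organization with no one reporting to them are Yael, Paz, Wilder. That is 3.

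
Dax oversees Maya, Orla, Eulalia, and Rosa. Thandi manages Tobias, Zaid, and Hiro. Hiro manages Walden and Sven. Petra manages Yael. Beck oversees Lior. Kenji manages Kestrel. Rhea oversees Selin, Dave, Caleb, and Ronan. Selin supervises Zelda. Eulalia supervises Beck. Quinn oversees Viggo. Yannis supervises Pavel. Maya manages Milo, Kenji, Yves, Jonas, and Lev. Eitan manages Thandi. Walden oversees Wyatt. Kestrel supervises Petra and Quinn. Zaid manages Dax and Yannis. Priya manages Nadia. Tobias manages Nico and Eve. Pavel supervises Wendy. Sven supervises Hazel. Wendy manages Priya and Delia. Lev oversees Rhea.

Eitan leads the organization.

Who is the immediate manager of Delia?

Wendy

Delia reports directly to Wendy.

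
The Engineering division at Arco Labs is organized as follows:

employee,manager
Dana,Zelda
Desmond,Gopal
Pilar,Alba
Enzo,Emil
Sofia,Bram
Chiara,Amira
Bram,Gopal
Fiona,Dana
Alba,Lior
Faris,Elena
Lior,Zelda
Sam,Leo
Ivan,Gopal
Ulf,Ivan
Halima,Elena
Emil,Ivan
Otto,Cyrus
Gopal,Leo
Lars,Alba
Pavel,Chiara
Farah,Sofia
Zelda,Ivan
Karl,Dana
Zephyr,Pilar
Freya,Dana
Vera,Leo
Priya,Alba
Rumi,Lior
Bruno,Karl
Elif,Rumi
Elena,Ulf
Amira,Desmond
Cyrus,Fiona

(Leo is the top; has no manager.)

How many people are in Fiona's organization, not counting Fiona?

2

Fiona directly manages Cyrus. Under Cyrus: Otto (1). That's 2 in total.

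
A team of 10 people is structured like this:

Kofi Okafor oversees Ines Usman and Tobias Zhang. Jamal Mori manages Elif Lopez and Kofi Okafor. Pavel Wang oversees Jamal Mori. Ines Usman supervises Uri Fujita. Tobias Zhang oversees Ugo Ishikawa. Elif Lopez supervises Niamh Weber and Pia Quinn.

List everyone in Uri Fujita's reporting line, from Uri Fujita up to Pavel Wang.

Uri Fujita reports to Ines Usman. Ines Usman reports to Kofi Okafor. Kofi Okafor reports to Jamal Mori. Jamal Mori reports to Pavel Wang. Pavel Wang is at the top.

Uri Fujita -> Ines Usman -> Kofi Okafor -> Jamal Mori -> Pavel Wang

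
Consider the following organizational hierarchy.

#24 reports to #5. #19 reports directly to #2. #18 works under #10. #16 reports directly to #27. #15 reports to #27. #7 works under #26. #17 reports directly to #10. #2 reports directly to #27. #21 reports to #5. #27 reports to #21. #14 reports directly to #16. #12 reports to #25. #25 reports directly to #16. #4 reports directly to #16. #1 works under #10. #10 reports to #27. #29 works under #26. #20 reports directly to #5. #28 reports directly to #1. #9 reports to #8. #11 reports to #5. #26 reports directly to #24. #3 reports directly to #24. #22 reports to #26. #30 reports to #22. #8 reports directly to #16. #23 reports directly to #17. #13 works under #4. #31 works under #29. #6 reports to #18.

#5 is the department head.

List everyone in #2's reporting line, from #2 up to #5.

#2 -> #27 -> #21 -> #5

#2 reports to #27. #27 reports to #21. #21 reports to #5. #5 is at the top.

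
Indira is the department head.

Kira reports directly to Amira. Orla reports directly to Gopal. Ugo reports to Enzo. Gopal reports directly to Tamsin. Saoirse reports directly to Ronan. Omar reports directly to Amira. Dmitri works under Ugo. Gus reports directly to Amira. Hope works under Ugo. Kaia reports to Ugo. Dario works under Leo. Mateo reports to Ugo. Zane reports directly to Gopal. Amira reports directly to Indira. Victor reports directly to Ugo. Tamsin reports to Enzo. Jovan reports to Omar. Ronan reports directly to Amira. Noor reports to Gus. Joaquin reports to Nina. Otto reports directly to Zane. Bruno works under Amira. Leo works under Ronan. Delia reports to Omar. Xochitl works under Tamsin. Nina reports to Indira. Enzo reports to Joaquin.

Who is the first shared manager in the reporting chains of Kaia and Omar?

Kaia's chain of managers is Ugo, Enzo, Joaquin, Nina, Indira. Omar's chain of managers is Amira, Indira. The first manager that appears in both chains is Indira.

Indira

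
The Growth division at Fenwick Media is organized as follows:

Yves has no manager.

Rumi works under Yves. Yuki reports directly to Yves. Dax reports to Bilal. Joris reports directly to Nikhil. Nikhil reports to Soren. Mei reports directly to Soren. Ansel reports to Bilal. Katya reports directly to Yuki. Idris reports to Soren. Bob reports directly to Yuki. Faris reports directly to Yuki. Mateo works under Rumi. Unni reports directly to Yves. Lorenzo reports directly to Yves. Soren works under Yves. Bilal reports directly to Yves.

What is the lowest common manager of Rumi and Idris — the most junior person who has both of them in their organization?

Rumi's chain of managers is Yves. Idris's chain of managers is Soren, Yves. The first manager that appears in both chains is Yves.

Yves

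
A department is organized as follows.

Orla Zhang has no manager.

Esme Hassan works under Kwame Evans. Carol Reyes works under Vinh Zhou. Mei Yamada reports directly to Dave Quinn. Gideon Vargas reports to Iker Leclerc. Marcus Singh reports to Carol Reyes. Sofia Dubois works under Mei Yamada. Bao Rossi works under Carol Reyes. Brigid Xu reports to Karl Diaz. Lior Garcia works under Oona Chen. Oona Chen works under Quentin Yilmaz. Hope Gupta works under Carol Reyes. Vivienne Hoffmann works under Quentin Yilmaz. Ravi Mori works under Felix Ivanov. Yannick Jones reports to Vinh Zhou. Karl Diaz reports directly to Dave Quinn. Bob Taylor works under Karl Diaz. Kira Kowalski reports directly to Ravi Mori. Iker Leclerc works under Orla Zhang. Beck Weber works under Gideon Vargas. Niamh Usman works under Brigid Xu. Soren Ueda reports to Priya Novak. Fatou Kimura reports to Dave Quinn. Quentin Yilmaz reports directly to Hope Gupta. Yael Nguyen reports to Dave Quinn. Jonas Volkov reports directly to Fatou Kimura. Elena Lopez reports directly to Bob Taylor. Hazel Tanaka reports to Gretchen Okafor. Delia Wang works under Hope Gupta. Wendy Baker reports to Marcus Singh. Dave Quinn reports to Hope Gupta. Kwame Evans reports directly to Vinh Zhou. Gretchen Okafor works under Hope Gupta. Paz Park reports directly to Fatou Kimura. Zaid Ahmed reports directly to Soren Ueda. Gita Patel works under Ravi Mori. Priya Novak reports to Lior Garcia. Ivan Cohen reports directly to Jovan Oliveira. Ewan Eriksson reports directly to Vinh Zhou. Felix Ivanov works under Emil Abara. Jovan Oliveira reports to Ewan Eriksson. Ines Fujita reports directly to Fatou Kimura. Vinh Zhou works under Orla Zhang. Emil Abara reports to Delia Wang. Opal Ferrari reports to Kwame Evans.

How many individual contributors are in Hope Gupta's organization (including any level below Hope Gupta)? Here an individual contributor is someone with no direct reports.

12

The people in Hope Gupta's organization with no one reporting to them are Hazel Tanaka, Vivienne Hoffmann, Zaid Ahmed, Gita Patel, Kira Kowalski, Yael Nguyen, Elena Lopez, Niamh Usman, Sofia Dubois, Ines Fujita, Jonas Volkov, Paz Park. That is 12.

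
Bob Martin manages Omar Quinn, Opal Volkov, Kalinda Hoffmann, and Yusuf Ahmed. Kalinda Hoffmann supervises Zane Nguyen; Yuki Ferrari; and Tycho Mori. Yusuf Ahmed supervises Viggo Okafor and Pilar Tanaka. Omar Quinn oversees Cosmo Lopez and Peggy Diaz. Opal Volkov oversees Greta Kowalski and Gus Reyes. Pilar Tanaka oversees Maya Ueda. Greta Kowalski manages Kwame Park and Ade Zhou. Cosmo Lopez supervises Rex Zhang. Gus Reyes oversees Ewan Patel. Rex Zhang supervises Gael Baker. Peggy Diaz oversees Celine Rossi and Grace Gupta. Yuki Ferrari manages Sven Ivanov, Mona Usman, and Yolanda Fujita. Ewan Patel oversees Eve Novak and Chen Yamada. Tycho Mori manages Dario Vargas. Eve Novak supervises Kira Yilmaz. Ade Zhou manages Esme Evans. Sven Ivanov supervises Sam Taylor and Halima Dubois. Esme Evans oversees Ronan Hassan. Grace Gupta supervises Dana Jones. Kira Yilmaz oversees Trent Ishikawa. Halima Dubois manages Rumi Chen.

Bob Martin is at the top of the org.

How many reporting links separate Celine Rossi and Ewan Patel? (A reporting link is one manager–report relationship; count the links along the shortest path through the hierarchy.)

Celine Rossi is 3 levels below Bob Martin, and Ewan Patel is 3 levels below Bob Martin (their lowest common manager). The shortest path runs up from Celine Rossi to Bob Martin and back down to Ewan Patel: 3 + 3 = 6 links.

6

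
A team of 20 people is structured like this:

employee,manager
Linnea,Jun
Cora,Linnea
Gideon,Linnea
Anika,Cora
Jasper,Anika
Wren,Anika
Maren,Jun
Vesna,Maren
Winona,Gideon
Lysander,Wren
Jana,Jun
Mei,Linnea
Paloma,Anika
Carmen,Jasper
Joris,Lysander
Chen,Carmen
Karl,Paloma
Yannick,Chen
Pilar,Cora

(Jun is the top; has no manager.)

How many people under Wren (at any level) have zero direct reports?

The only person in Wren's organization with no one reporting to them is Joris. That is 1.

1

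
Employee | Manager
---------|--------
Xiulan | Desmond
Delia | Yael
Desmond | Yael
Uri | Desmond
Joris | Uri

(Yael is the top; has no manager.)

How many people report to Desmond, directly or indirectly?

Desmond directly manages Uri, Xiulan. Under Uri: Joris (1). Xiulan has no reports. So Desmond's organization is 2 direct reports plus everyone under them: 2 + 1 = 3.

3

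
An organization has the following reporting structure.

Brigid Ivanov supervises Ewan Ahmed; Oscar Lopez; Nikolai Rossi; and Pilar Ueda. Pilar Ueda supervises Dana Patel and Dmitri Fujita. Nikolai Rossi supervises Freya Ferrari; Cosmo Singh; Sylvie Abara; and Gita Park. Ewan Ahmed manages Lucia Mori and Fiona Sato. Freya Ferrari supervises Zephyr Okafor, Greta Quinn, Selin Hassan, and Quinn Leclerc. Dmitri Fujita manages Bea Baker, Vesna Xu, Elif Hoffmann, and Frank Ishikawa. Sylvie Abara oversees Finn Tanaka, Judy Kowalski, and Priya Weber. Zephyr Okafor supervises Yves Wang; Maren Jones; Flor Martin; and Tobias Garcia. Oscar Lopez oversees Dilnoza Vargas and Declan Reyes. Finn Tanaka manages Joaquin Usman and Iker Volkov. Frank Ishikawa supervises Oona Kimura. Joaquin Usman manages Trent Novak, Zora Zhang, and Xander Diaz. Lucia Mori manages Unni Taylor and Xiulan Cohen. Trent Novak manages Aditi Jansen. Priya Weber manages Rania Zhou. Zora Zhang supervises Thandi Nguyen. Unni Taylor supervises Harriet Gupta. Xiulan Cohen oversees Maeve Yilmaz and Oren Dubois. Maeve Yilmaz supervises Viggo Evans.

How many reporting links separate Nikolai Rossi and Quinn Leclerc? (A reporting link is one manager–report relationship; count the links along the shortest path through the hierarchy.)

2

Quinn Leclerc is in Nikolai Rossi's organization: the chain from Quinn Leclerc up to Nikolai Rossi is Quinn Leclerc → Freya Ferrari → Nikolai Rossi, which is 2 links.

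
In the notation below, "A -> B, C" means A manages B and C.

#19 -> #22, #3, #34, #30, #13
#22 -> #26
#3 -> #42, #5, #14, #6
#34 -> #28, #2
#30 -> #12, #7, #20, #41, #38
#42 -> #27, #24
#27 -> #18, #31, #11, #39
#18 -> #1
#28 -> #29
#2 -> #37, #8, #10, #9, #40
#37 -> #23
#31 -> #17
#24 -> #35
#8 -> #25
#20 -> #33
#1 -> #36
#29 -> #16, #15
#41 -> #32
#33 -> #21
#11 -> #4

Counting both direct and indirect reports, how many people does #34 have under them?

#34 directly manages #28, #2. Under #28: #29, #15, #16 (3). Under #2: #40, #9, #10, #8, #25, #37, #23 (7). So #34's organization is 2 direct reports plus everyone under them: 4 + 8 = 12.

12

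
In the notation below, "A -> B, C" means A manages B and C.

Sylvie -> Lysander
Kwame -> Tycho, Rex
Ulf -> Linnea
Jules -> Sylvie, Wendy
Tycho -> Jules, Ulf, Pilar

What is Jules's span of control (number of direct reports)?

Jules directly manages Sylvie, Wendy. That is 2 direct reports.

2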